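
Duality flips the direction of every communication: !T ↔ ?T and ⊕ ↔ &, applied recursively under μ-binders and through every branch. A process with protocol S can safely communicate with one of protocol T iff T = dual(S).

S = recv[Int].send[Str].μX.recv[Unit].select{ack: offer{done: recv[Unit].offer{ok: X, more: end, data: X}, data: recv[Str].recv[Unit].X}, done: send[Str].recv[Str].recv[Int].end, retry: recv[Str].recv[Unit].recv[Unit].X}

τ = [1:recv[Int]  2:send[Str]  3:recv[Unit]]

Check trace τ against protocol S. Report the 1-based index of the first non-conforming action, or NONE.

NONE

step 1: recv[Int]  ✓  residual = send[Str].μX.…
step 2: send[Str]  ✓  residual = μX.…
step 3: recv[Unit]  ✓  residual = select{ack: offer{done: recv[Unit].offer{ok: μX.…, more: end, data: μX.…}, data: recv[Str].recv[Unit].μX.…}, done: send[Str].recv[Str].recv[Int].end, retry: recv[Str].recv[Unit].recv[Unit].μX.…}
trace exhausted — no violation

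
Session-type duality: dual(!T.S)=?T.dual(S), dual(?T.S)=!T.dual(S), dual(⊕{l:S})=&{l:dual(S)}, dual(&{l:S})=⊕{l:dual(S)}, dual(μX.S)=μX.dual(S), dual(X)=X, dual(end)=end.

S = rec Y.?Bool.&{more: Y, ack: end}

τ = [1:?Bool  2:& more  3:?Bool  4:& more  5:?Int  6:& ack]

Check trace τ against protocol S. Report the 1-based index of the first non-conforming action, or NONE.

5

[1] ?Bool  ✓  state: &{more: rec Y.…, ack: end}
[2] & more  ✓  state: rec Y.…
[3] ?Bool  ✓  state: &{more: rec Y.…, ack: end}
[4] & more  ✓  state: rec Y.…
[5] got ?Int, protocol expects ?Bool  ✗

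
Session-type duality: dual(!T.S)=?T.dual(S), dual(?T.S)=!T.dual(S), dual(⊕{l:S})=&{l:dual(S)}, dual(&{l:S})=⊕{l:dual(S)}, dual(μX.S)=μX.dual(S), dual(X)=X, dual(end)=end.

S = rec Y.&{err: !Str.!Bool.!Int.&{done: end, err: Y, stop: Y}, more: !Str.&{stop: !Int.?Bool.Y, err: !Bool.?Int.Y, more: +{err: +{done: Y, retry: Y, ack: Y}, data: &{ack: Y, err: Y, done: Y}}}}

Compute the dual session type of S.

rec Y.+{err: ?Str.?Bool.?Int.+{done: end, err: Y, stop: Y}, more: ?Str.+{stop: ?Int.!Bool.Y, err: ?Bool.!Int.Y, more: &{err: &{done: Y, retry: Y, ack: Y}, data: +{ack: Y, err: Y, done: Y}}}}

rec Y → rec Y  (rec unchanged)
  &{err,more} → +{err,more}  (offer→select)
    • err:
      !Str → ?Str
        !Bool → ?Bool
          !Int → ?Int
            &{done,err,stop} → +{done,err,stop}  (offer→select)
              • done:
                end ↦ end
              • err:
                Y ↦ Y
              • stop:
                Y ↦ Y
    • more:
      !Str → ?Str
        &{stop,err,more} → +{stop,err,more}  (offer→select)
          • stop:
            !Int → ?Int
              ?Bool → !Bool
                Y ↦ Y
          • err:
            !Bool → ?Bool
              ?Int → !Int
                Y ↦ Y
          • more:
            +{err,data} → &{err,data}  (select→offer)
              • err:
                +{done,retry,ack} → &{done,retry,ack}  (select→offer)
                  • done:
                    Y ↦ Y
                  • retry:
                    Y ↦ Y
                  • ack:
                    Y ↦ Y
              • data:
                &{ack,err,done} → +{ack,err,done}  (offer→select)
                  • ack:
                    Y ↦ Y
                  • err:
                    Y ↦ Y
                  • done:
                    Y ↦ Y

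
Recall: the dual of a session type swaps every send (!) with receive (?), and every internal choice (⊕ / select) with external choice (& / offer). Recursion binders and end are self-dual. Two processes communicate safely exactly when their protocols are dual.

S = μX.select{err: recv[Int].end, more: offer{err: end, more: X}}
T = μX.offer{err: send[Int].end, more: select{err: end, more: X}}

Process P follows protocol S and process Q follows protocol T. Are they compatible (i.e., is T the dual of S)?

YES

μX vs μX  ok (binder kept)
  select{err,more} vs offer{err,more}  ok same labels
    case err:
      recv[Int] vs send[Int]  ok
        end vs end  ok
    case more:
      offer{err,more} vs select{err,more}  ok same labels
        case err:
          end vs end  ok
        case more:
          X vs X  ok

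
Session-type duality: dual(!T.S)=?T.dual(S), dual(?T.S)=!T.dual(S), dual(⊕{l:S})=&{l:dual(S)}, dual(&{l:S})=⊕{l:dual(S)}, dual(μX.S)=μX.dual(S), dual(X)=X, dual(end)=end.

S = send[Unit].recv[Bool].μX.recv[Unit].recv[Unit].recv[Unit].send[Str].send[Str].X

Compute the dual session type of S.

send[Unit] ↦ recv[Unit]
  recv[Bool] ↦ send[Bool]
    μX ↦ μX  (binder kept)
      recv[Unit] ↦ send[Unit]
        recv[Unit] ↦ send[Unit]
          recv[Unit] ↦ send[Unit]
            send[Str] ↦ recv[Str]
              send[Str] ↦ recv[Str]
                dual(X) = X

recv[Unit].send[Bool].μX.send[Unit].send[Unit].send[Unit].recv[Str].recv[Str].X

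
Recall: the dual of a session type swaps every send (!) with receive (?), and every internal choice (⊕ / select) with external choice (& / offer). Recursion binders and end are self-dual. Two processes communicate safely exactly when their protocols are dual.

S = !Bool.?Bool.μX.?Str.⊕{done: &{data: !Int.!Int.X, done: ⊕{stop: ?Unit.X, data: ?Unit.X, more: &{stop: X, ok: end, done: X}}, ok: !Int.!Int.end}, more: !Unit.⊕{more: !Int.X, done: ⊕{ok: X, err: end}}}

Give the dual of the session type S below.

?Bool.!Bool.μX.!Str.&{done: ⊕{data: ?Int.?Int.X, done: &{stop: !Unit.X, data: !Unit.X, more: ⊕{stop: X, ok: end, done: X}}, ok: ?Int.?Int.end}, more: ?Unit.&{more: ?Int.X, done: &{ok: X, err: end}}}

!Bool → ?Bool
  ?Bool → !Bool
    μX → μX  (binder kept)
      ?Str → !Str
        ⊕{done,more} → &{done,more}  (internal→external)
          • done:
            &{data,done,ok} → ⊕{data,done,ok}  (&→⊕)
              • data:
                !Int → ?Int
                  !Int → ?Int
                    X ↦ X
              • done:
                ⊕{stop,data,more} → &{stop,data,more}  (internal→external)
                  • stop:
                    ?Unit → !Unit
                      X ↦ X
                  • data:
                    ?Unit → !Unit
                      X ↦ X
                  • more:
                    &{stop,ok,done} → ⊕{stop,ok,done}  (&→⊕)
                      • stop:
                        X ↦ X
                      • ok:
                        end ↦ end
                      • done:
                        X ↦ X
              • ok:
                !Int → ?Int
                  !Int → ?Int
                    end ↦ end
          • more:
            !Unit → ?Unit
              ⊕{more,done} → &{more,done}  (internal→external)
                • more:
                  !Int → ?Int
                    X ↦ X
                • done:
                  ⊕{ok,err} → &{ok,err}  (internal→external)
                    • ok:
                      X ↦ X
                    • err:
                      end ↦ end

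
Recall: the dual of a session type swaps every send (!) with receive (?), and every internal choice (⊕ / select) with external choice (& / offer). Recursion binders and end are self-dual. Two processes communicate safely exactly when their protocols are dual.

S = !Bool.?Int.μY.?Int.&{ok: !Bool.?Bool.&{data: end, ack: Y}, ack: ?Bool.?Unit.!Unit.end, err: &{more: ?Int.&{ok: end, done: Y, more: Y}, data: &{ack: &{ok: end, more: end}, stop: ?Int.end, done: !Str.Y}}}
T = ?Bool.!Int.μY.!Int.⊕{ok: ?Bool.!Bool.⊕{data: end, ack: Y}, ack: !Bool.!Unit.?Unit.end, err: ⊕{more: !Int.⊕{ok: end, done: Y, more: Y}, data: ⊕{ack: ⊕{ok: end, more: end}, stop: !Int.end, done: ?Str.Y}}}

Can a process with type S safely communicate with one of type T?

YES

!Bool | ?Bool  match
  ?Int | !Int  match
    μY | μY  match (rec unchanged)
      ?Int | !Int  match
        &{ok,ack,err} | ⊕{ok,ack,err}  match labels match
          case ok:
            !Bool | ?Bool  match
              ?Bool | !Bool  match
                &{data,ack} | ⊕{data,ack}  match labels match
                  case data:
                    end | end  match
                  case ack:
                    Y | Y  match
          case ack:
            ?Bool | !Bool  match
              ?Unit | !Unit  match
                !Unit | ?Unit  match
                  end | end  match
          case err:
            &{more,data} | ⊕{more,data}  match labels match
              case more:
                ?Int | !Int  match
                  &{ok,done,more} | ⊕{ok,done,more}  match labels match
                    case ok:
                      end | end  match
                    case done:
                      Y | Y  match
                    case more:
                      Y | Y  match
              case data:
                &{ack,stop,done} | ⊕{ack,stop,done}  match labels match
                  case ack:
                    &{ok,more} | ⊕{ok,more}  match labels match
                      case ok:
                        end | end  match
                      case more:
                        end | end  match
                  case stop:
                    ?Int | !Int  match
                      end | end  match
                  case done:
                    !Str | ?Str  match
                      Y | Y  match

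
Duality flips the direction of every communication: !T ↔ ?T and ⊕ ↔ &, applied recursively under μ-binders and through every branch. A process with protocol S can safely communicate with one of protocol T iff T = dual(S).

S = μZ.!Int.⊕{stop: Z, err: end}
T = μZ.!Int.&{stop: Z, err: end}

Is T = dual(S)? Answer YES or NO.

μZ ‖ μZ  ✓ (rec unchanged)
  !Int ‖ !Int  ✗ same direction on both sides — not dual

NO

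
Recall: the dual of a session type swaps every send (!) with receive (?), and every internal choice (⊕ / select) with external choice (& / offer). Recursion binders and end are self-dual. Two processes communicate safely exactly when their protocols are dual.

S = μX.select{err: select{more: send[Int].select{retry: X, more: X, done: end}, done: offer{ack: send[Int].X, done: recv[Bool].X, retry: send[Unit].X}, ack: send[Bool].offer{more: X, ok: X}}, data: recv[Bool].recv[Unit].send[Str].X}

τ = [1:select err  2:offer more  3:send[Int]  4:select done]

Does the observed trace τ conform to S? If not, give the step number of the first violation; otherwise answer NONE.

step 1: select err  ✓  cont: select{more: send[Int].select{retry: μX.…, more: μX.…, done: end}, done: offer{ack: send[Int].μX.…, done: recv[Bool].μX.…, retry: send[Unit].μX.…}, ack: send[Bool].offer{more: μX.…, ok: μX.…}}
step 2: got offer more, protocol expects select more or select done or select ack  ✗

2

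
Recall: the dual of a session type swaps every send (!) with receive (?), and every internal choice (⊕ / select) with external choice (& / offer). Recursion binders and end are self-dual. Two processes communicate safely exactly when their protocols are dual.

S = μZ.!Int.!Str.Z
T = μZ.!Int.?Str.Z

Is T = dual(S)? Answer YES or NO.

NO

μZ vs μZ  ✓ (binder kept)
  !Int vs !Int  ✗ same direction on both sides — not dual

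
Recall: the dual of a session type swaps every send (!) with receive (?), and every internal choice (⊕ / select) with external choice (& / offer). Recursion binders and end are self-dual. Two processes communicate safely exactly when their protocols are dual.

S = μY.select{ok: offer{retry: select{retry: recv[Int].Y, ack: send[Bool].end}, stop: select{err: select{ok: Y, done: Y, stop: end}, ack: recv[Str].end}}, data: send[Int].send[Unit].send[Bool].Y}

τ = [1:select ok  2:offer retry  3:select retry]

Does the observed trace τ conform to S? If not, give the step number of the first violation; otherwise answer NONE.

step 1: select ok  ok  cont: offer{retry: select{retry: recv[Int].μY.…, ack: send[Bool].end}, stop: select{err: select{ok: μY.…, done: μY.…, stop: end}, ack: recv[Str].end}}
step 2: offer retry  ok  cont: select{retry: recv[Int].μY.…, ack: send[Bool].end}
step 3: select retry  ok  cont: recv[Int].μY.…
trace exhausted — no violation

NONE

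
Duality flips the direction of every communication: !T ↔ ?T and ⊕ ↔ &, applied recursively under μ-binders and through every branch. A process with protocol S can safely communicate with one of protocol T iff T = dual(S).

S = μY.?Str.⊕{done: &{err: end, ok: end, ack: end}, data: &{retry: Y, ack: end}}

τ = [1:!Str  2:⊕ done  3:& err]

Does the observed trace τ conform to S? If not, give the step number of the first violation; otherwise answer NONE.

1

[1] got !Str, protocol expects ?Str  ✗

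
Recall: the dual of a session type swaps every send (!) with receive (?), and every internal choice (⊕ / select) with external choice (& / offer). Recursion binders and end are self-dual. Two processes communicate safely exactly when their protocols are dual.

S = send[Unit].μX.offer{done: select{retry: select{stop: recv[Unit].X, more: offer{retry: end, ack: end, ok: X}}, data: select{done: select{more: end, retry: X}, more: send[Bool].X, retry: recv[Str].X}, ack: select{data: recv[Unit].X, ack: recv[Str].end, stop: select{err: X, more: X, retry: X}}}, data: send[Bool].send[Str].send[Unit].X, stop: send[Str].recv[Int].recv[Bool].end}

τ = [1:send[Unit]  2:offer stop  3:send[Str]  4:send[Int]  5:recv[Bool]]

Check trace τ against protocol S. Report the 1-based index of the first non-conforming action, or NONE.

step 1: send[Unit]  ok  cont: μX.…
step 2: offer stop  ok  cont: send[Str].recv[Int].recv[Bool].end
step 3: send[Str]  ok  cont: recv[Int].recv[Bool].end
step 4: got send[Int], protocol expects recv[Int]  ✗

4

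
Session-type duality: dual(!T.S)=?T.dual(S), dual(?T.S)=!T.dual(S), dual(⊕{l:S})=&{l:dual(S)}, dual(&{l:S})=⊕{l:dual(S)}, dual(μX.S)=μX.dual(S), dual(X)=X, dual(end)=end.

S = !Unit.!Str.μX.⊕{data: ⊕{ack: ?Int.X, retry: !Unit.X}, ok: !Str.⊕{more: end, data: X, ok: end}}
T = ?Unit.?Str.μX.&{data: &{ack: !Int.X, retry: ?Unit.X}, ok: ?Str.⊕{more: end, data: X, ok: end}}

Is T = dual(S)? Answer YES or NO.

NO

!Unit ‖ ?Unit  match
  !Str ‖ ?Str  match
    μX ‖ μX  match (binder kept)
      ⊕{data,ok} ‖ &{data,ok}  match same labels
        • data:
          ⊕{ack,retry} ‖ &{ack,retry}  match same labels
            • ack:
              ?Int ‖ !Int  match
                X ‖ X  match
            • retry:
              !Unit ‖ ?Unit  match
                X ‖ X  match
        • ok:
          !Str ‖ ?Str  match
            ⊕{more,data,ok} ‖ ⊕{more,data,ok}  ✗ choice polarity not flipped — not dual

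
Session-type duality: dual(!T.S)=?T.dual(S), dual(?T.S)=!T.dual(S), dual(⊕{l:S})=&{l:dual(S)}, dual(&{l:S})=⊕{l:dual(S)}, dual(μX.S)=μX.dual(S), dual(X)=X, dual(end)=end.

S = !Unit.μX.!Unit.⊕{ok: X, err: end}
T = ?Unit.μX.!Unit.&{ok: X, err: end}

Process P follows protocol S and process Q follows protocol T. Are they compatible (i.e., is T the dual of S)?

!Unit vs ?Unit  match
  μX vs μX  match (rec unchanged)
    !Unit vs !Unit  ✗ same direction on both sides — not dual

NO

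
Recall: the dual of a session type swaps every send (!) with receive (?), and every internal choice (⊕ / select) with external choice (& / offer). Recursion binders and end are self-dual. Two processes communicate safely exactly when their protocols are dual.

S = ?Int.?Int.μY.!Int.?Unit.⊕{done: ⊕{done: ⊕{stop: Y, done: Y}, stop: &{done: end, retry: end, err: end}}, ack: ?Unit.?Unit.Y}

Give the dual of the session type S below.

?Int = !Int
  ?Int = !Int
    μY = μY  (binder kept)
      !Int = ?Int
        ?Unit = !Unit
          ⊕{done,ack} = &{done,ack}  (select→offer)
            [done]
              ⊕{done,stop} = &{done,stop}  (select→offer)
                [done]
                  ⊕{stop,done} = &{stop,done}  (select→offer)
                    [stop]
                      Y self-dual
                    [done]
                      Y self-dual
                [stop]
                  &{done,retry,err} = ⊕{done,retry,err}  (offer→select)
                    [done]
                      end self-dual
                    [retry]
                      end self-dual
                    [err]
                      end self-dual
            [ack]
              ?Unit = !Unit
                ?Unit = !Unit
                  Y self-dual

!Int.!Int.μY.?Int.!Unit.&{done: &{done: &{stop: Y, done: Y}, stop: ⊕{done: end, retry: end, err: end}}, ack: !Unit.!Unit.Y}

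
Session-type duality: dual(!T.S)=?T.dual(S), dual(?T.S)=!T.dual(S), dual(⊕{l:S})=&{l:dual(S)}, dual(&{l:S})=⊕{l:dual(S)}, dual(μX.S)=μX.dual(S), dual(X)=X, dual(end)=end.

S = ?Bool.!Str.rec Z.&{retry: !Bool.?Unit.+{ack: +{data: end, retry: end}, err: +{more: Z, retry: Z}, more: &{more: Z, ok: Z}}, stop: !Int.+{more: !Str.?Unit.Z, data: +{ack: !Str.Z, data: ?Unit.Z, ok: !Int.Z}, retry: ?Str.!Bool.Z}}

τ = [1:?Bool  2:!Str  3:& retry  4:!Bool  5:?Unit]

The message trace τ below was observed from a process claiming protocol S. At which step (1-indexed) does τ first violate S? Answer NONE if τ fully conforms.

@1 ?Bool  ok  cont: !Str.rec Z.…
@2 !Str  ok  cont: rec Z.…
@3 & retry  ok  cont: !Bool.?Unit.+{ack: +{data: end, retry: end}, err: +{more: rec Z.…, retry: rec Z.…}, more: &{more: rec Z.…, ok: rec Z.…}}
@4 !Bool  ok  cont: ?Unit.+{ack: +{data: end, retry: end}, err: +{more: rec Z.…, retry: rec Z.…}, more: &{more: rec Z.…, ok: rec Z.…}}
@5 ?Unit  ok  cont: +{ack: +{data: end, retry: end}, err: +{more: rec Z.…, retry: rec Z.…}, more: &{more: rec Z.…, ok: rec Z.…}}
trace exhausted — no violation

NONE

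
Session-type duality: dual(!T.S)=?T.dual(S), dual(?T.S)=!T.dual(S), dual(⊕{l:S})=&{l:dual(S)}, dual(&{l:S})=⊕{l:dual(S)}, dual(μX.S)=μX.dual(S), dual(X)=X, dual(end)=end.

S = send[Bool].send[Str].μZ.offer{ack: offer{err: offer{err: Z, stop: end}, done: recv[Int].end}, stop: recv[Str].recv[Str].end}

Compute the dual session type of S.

recv[Bool].recv[Str].μZ.select{ack: select{err: select{err: Z, stop: end}, done: send[Int].end}, stop: send[Str].send[Str].end}

send[Bool] → recv[Bool]
  send[Str] → recv[Str]
    μZ → μZ  (binder kept)
      offer{ack,stop} → select{ack,stop}  (offer→select)
        case ack:
          offer{err,done} → select{err,done}  (offer→select)
            case err:
              offer{err,stop} → select{err,stop}  (offer→select)
                case err:
                  Z self-dual
                case stop:
                  end self-dual
            case done:
              recv[Int] → send[Int]
                end self-dual
        case stop:
          recv[Str] → send[Str]
            recv[Str] → send[Str]
              end self-dual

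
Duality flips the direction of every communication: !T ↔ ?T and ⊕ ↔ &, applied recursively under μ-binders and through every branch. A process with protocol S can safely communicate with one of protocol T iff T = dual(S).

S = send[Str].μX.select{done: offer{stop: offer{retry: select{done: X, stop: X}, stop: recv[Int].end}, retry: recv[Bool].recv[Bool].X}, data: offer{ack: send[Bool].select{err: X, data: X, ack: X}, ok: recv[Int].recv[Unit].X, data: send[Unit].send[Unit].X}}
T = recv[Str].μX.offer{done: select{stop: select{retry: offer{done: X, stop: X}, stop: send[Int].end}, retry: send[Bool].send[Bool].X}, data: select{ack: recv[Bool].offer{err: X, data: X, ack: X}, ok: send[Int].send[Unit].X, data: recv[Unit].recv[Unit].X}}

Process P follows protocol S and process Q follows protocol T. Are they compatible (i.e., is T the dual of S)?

send[Str] ‖ recv[Str]  ok
  μX ‖ μX  ok (binder kept)
    select{done,data} ‖ offer{done,data}  ok label sets agree
      [done]
        offer{stop,retry} ‖ select{stop,retry}  ok label sets agree
          [stop]
            offer{retry,stop} ‖ select{retry,stop}  ok label sets agree
              [retry]
                select{done,stop} ‖ offer{done,stop}  ok label sets agree
                  [done]
                    X ‖ X  ok
                  [stop]
                    X ‖ X  ok
              [stop]
                recv[Int] ‖ send[Int]  ok
                  end ‖ end  ok
          [retry]
            recv[Bool] ‖ send[Bool]  ok
              recv[Bool] ‖ send[Bool]  ok
                X ‖ X  ok
      [data]
        offer{ack,ok,data} ‖ select{ack,ok,data}  ok label sets agree
          [ack]
            send[Bool] ‖ recv[Bool]  ok
              select{err,data,ack} ‖ offer{err,data,ack}  ok label sets agree
                [err]
                  X ‖ X  ok
                [data]
                  X ‖ X  ok
                [ack]
                  X ‖ X  ok
          [ok]
            recv[Int] ‖ send[Int]  ok
              recv[Unit] ‖ send[Unit]  ok
                X ‖ X  ok
          [data]
            send[Unit] ‖ recv[Unit]  ok
              send[Unit] ‖ recv[Unit]  ok
                X ‖ X  ok

YES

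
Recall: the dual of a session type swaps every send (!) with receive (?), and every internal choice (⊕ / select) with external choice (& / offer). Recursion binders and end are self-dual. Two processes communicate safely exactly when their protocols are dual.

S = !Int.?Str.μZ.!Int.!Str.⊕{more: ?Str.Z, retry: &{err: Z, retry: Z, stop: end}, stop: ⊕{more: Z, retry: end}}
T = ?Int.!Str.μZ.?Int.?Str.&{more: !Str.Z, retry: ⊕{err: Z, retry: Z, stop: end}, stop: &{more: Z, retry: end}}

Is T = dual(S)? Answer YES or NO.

YES

!Int vs ?Int  ✓
  ?Str vs !Str  ✓
    μZ vs μZ  ✓ (rec unchanged)
      !Int vs ?Int  ✓
        !Str vs ?Str  ✓
          ⊕{more,retry,stop} vs &{more,retry,stop}  ✓ labels match
            • more:
              ?Str vs !Str  ✓
                Z vs Z  ✓
            • retry:
              &{err,retry,stop} vs ⊕{err,retry,stop}  ✓ labels match
                • err:
                  Z vs Z  ✓
                • retry:
                  Z vs Z  ✓
                • stop:
                  end vs end  ✓
            • stop:
              ⊕{more,retry} vs &{more,retry}  ✓ labels match
                • more:
                  Z vs Z  ✓
                • retry:
                  end vs end  ✓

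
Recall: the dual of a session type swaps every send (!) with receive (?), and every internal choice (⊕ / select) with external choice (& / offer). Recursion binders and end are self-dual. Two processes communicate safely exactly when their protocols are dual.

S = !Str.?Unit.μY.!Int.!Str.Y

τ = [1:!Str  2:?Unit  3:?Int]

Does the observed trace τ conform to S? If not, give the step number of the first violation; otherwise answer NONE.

3

@1 !Str  ✓  state: ?Unit.μY.…
@2 ?Unit  ✓  state: μY.…
@3 got ?Int, protocol expects !Int  ✗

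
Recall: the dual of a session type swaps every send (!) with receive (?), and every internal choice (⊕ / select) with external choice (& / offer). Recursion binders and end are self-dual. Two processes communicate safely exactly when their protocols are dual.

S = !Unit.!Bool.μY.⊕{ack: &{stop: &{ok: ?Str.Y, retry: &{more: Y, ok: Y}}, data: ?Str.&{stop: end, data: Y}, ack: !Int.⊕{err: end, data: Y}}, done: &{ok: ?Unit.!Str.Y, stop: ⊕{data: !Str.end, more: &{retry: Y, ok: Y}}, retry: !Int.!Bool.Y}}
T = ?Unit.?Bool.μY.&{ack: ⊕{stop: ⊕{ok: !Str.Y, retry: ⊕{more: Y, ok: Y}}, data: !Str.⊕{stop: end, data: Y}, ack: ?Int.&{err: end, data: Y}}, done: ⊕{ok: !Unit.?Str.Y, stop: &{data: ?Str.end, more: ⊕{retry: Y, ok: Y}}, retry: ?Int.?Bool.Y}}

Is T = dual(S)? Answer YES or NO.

YES

!Unit ‖ ?Unit  match
  !Bool ‖ ?Bool  match
    μY ‖ μY  match (rec unchanged)
      ⊕{ack,done} ‖ &{ack,done}  match same labels
        case ack:
          &{stop,data,ack} ‖ ⊕{stop,data,ack}  match same labels
            case stop:
              &{ok,retry} ‖ ⊕{ok,retry}  match same labels
                case ok:
                  ?Str ‖ !Str  match
                    Y ‖ Y  match
                case retry:
                  &{more,ok} ‖ ⊕{more,ok}  match same labels
                    case more:
                      Y ‖ Y  match
                    case ok:
                      Y ‖ Y  match
            case data:
              ?Str ‖ !Str  match
                &{stop,data} ‖ ⊕{stop,data}  match same labels
                  case stop:
                    end ‖ end  match
                  case data:
                    Y ‖ Y  match
            case ack:
              !Int ‖ ?Int  match
                ⊕{err,data} ‖ &{err,data}  match same labels
                  case err:
                    end ‖ end  match
                  case data:
                    Y ‖ Y  match
        case done:
          &{ok,stop,retry} ‖ ⊕{ok,stop,retry}  match same labels
            case ok:
              ?Unit ‖ !Unit  match
                !Str ‖ ?Str  match
                  Y ‖ Y  match
            case stop:
              ⊕{data,more} ‖ &{data,more}  match same labels
                case data:
                  !Str ‖ ?Str  match
                    end ‖ end  match
                case more:
                  &{retry,ok} ‖ ⊕{retry,ok}  match same labels
                    case retry:
                      Y ‖ Y  match
                    case ok:
                      Y ‖ Y  match
            case retry:
              !Int ‖ ?Int  match
                !Bool ‖ ?Bool  match
                  Y ‖ Y  match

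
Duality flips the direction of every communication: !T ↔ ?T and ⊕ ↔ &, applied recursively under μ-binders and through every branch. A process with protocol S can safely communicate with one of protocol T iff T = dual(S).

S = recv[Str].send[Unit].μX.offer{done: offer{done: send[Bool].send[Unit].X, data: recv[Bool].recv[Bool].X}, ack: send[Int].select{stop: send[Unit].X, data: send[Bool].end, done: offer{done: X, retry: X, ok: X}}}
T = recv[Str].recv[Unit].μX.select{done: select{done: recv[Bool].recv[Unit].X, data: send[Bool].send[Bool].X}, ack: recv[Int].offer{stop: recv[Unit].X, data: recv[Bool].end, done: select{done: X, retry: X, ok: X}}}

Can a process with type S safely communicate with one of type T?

NO

recv[Str] ‖ recv[Str]  ✗ same direction on both sides — not dual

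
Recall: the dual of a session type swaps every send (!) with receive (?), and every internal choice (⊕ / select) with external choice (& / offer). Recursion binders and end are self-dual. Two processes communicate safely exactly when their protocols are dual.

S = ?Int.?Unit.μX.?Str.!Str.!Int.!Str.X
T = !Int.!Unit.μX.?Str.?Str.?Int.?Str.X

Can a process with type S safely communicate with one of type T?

NO

?Int vs !Int  ok
  ?Unit vs !Unit  ok
    μX vs μX  ok (μ self-dual)
      ?Str vs ?Str  ✗ same direction on both sides — not dual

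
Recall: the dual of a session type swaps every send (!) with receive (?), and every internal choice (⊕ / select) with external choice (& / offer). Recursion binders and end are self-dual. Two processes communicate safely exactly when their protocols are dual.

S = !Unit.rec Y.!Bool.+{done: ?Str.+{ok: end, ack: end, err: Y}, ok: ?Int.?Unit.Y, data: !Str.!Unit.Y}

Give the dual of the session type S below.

?Unit.rec Y.?Bool.&{done: !Str.&{ok: end, ack: end, err: Y}, ok: !Int.!Unit.Y, data: ?Str.?Unit.Y}

!Unit → ?Unit
  rec Y → rec Y  (binder kept)
    !Bool → ?Bool
      +{done,ok,data} → &{done,ok,data}  (select→offer)
        case done:
          ?Str → !Str
            +{ok,ack,err} → &{ok,ack,err}  (select→offer)
              case ok:
                dual(end) = end
              case ack:
                dual(end) = end
              case err:
                dual(Y) = Y
        case ok:
          ?Int → !Int
            ?Unit → !Unit
              dual(Y) = Y
        case data:
          !Str → ?Str
            !Unit → ?Unit
              dual(Y) = Y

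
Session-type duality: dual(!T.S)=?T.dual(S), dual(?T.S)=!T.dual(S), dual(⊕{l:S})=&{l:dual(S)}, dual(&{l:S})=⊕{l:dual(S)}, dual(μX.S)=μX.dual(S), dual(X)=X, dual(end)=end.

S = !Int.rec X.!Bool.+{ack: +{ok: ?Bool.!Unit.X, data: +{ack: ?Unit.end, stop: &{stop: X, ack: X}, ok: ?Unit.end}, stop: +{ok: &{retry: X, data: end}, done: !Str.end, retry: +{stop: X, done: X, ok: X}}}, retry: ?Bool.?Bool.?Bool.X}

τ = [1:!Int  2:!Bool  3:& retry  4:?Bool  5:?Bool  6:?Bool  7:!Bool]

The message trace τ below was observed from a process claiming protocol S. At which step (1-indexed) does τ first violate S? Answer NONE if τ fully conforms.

@1 !Int  match  now at rec X.…
@2 !Bool  match  now at +{ack: +{ok: ?Bool.!Unit.rec X.…, data: +{ack: ?Unit.end, stop: &{stop: rec X.…, ack: rec X.…}, ok: ?Unit.end}, stop: +{ok: &{retry: rec X.…, data: end}, done: !Str.end, retry: +{stop: rec X.…, done: rec X.…, ok: rec X.…}}}, retry: ?Bool.?Bool.?Bool.rec X.…}
@3 got & retry, protocol expects + ack or + retry  ✗

3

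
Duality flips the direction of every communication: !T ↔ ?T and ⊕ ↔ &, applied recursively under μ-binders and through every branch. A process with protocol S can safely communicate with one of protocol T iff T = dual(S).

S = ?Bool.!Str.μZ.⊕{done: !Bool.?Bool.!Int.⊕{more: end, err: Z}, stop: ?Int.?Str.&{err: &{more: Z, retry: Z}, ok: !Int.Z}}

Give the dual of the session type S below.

!Bool.?Str.μZ.&{done: ?Bool.!Bool.?Int.&{more: end, err: Z}, stop: !Int.!Str.⊕{err: ⊕{more: Z, retry: Z}, ok: ?Int.Z}}

?Bool → !Bool
  !Str → ?Str
    μZ → μZ  (rec unchanged)
      ⊕{done,stop} → &{done,stop}  (⊕→&)
        [done]
          !Bool → ?Bool
            ?Bool → !Bool
              !Int → ?Int
                ⊕{more,err} → &{more,err}  (⊕→&)
                  [more]
                    end ↦ end
                  [err]
                    Z ↦ Z
        [stop]
          ?Int → !Int
            ?Str → !Str
              &{err,ok} → ⊕{err,ok}  (offer→select)
                [err]
                  &{more,retry} → ⊕{more,retry}  (offer→select)
                    [more]
                      Z ↦ Z
                    [retry]
                      Z ↦ Z
                [ok]
                  !Int → ?Int
                    Z ↦ Z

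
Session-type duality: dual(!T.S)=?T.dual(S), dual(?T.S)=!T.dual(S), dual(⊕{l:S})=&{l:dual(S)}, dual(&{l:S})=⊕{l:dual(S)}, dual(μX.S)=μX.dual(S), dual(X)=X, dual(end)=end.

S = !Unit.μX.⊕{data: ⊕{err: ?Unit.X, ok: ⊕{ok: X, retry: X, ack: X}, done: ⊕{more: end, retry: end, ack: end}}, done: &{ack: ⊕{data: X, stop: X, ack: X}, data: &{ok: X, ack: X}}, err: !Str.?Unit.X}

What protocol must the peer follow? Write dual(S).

!Unit = ?Unit
  μX = μX  (rec unchanged)
    ⊕{data,done,err} = &{data,done,err}  (⊕→&)
      case data:
        ⊕{err,ok,done} = &{err,ok,done}  (⊕→&)
          case err:
            ?Unit = !Unit
              dual(X) = X
          case ok:
            ⊕{ok,retry,ack} = &{ok,retry,ack}  (⊕→&)
              case ok:
                dual(X) = X
              case retry:
                dual(X) = X
              case ack:
                dual(X) = X
          case done:
            ⊕{more,retry,ack} = &{more,retry,ack}  (⊕→&)
              case more:
                dual(end) = end
              case retry:
                dual(end) = end
              case ack:
                dual(end) = end
      case done:
        &{ack,data} = ⊕{ack,data}  (&→⊕)
          case ack:
            ⊕{data,stop,ack} = &{data,stop,ack}  (⊕→&)
              case data:
                dual(X) = X
              case stop:
                dual(X) = X
              case ack:
                dual(X) = X
          case data:
            &{ok,ack} = ⊕{ok,ack}  (&→⊕)
              case ok:
                dual(X) = X
              case ack:
                dual(X) = X
      case err:
        !Str = ?Str
          ?Unit = !Unit
            dual(X) = X

?Unit.μX.&{data: &{err: !Unit.X, ok: &{ok: X, retry: X, ack: X}, done: &{more: end, retry: end, ack: end}}, done: ⊕{ack: &{data: X, stop: X, ack: X}, data: ⊕{ok: X, ack: X}}, err: ?Str.!Unit.X}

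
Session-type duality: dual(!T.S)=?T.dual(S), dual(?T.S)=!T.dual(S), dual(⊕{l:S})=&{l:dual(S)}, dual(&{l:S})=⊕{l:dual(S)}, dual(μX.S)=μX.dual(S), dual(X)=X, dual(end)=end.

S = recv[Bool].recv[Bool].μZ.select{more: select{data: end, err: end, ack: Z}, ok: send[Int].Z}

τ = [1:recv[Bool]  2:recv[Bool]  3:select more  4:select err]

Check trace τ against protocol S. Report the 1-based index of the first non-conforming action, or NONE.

@1 recv[Bool]  ✓  now at recv[Bool].μZ.…
@2 recv[Bool]  ✓  now at μZ.…
@3 select more  ✓  now at select{data: end, err: end, ack: μZ.…}
@4 select err  ✓  now at end
τ conforms to S (length 4)

NONE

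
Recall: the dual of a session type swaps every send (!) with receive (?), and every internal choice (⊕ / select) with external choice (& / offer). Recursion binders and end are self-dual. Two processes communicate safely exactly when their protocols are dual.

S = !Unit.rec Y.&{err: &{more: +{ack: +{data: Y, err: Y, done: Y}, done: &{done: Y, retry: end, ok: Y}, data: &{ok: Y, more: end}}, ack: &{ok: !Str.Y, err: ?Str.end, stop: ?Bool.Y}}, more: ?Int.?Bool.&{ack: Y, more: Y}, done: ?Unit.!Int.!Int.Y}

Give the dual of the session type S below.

?Unit.rec Y.+{err: +{more: &{ack: &{data: Y, err: Y, done: Y}, done: +{done: Y, retry: end, ok: Y}, data: +{ok: Y, more: end}}, ack: +{ok: ?Str.Y, err: !Str.end, stop: !Bool.Y}}, more: !Int.!Bool.+{ack: Y, more: Y}, done: !Unit.?Int.?Int.Y}

!Unit ↦ ?Unit
  rec Y ↦ rec Y  (binder kept)
    &{err,more,done} ↦ +{err,more,done}  (offer→select)
      • err:
        &{more,ack} ↦ +{more,ack}  (offer→select)
          • more:
            +{ack,done,data} ↦ &{ack,done,data}  (⊕→&)
              • ack:
                +{data,err,done} ↦ &{data,err,done}  (⊕→&)
                  • data:
                    Y ↦ Y
                  • err:
                    Y ↦ Y
                  • done:
                    Y ↦ Y
              • done:
                &{done,retry,ok} ↦ +{done,retry,ok}  (offer→select)
                  • done:
                    Y ↦ Y
                  • retry:
                    end ↦ end
                  • ok:
                    Y ↦ Y
              • data:
                &{ok,more} ↦ +{ok,more}  (offer→select)
                  • ok:
                    Y ↦ Y
                  • more:
                    end ↦ end
          • ack:
            &{ok,err,stop} ↦ +{ok,err,stop}  (offer→select)
              • ok:
                !Str ↦ ?Str
                  Y ↦ Y
              • err:
                ?Str ↦ !Str
                  end ↦ end
              • stop:
                ?Bool ↦ !Bool
                  Y ↦ Y
      • more:
        ?Int ↦ !Int
          ?Bool ↦ !Bool
            &{ack,more} ↦ +{ack,more}  (offer→select)
              • ack:
                Y ↦ Y
              • more:
                Y ↦ Y
      • done:
        ?Unit ↦ !Unit
          !Int ↦ ?Int
            !Int ↦ ?Int
              Y ↦ Y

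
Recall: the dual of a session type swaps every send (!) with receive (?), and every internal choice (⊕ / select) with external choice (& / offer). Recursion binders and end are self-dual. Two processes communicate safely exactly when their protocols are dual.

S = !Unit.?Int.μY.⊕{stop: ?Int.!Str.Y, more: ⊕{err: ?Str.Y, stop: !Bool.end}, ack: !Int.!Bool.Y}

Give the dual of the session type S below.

?Unit.!Int.μY.&{stop: !Int.?Str.Y, more: &{err: !Str.Y, stop: ?Bool.end}, ack: ?Int.?Bool.Y}

!Unit = ?Unit
  ?Int = !Int
    μY = μY  (μ self-dual)
      ⊕{stop,more,ack} = &{stop,more,ack}  (internal→external)
        [stop]
          ?Int = !Int
            !Str = ?Str
              Y ↦ Y
        [more]
          ⊕{err,stop} = &{err,stop}  (internal→external)
            [err]
              ?Str = !Str
                Y ↦ Y
            [stop]
              !Bool = ?Bool
                end ↦ end
        [ack]
          !Int = ?Int
            !Bool = ?Bool
              Y ↦ Y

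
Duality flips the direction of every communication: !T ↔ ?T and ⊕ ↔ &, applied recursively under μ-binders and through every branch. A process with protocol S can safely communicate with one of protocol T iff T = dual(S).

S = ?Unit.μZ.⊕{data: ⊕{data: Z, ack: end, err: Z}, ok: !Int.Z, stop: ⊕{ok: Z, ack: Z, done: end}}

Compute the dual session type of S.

!Unit.μZ.&{data: &{data: Z, ack: end, err: Z}, ok: ?Int.Z, stop: &{ok: Z, ack: Z, done: end}}

?Unit ↦ !Unit
  μZ ↦ μZ  (rec unchanged)
    ⊕{data,ok,stop} ↦ &{data,ok,stop}  (⊕→&)
      [data]
        ⊕{data,ack,err} ↦ &{data,ack,err}  (⊕→&)
          [data]
            dual(Z) = Z
          [ack]
            dual(end) = end
          [err]
            dual(Z) = Z
      [ok]
        !Int ↦ ?Int
          dual(Z) = Z
      [stop]
        ⊕{ok,ack,done} ↦ &{ok,ack,done}  (⊕→&)
          [ok]
            dual(Z) = Z
          [ack]
            dual(Z) = Z
          [done]
            dual(end) = end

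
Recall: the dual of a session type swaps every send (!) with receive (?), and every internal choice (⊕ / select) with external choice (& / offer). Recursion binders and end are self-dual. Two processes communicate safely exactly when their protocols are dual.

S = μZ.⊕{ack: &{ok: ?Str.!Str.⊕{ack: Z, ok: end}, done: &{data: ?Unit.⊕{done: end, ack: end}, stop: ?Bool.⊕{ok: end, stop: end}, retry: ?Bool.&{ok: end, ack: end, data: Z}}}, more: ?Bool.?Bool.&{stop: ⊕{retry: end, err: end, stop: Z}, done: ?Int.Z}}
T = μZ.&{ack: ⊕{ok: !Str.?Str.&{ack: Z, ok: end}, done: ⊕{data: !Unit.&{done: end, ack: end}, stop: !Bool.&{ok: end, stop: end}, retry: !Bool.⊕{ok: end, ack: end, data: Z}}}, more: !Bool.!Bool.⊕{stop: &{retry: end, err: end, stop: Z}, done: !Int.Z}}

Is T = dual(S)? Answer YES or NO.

μZ | μZ  ✓ (binder kept)
  ⊕{ack,more} | &{ack,more}  ✓ same labels
    case ack:
      &{ok,done} | ⊕{ok,done}  ✓ same labels
        case ok:
          ?Str | !Str  ✓
            !Str | ?Str  ✓
              ⊕{ack,ok} | &{ack,ok}  ✓ same labels
                case ack:
                  Z | Z  ✓
                case ok:
                  end | end  ✓
        case done:
          &{data,stop,retry} | ⊕{data,stop,retry}  ✓ same labels
            case data:
              ?Unit | !Unit  ✓
                ⊕{done,ack} | &{done,ack}  ✓ same labels
                  case done:
                    end | end  ✓
                  case ack:
                    end | end  ✓
            case stop:
              ?Bool | !Bool  ✓
                ⊕{ok,stop} | &{ok,stop}  ✓ same labels
                  case ok:
                    end | end  ✓
                  case stop:
                    end | end  ✓
            case retry:
              ?Bool | !Bool  ✓
                &{ok,ack,data} | ⊕{ok,ack,data}  ✓ same labels
                  case ok:
                    end | end  ✓
                  case ack:
                    end | end  ✓
                  case data:
                    Z | Z  ✓
    case more:
      ?Bool | !Bool  ✓
        ?Bool | !Bool  ✓
          &{stop,done} | ⊕{stop,done}  ✓ same labels
            case stop:
              ⊕{retry,err,stop} | &{retry,err,stop}  ✓ same labels
                case retry:
                  end | end  ✓
                case err:
                  end | end  ✓
                case stop:
                  Z | Z  ✓
            case done:
              ?Int | !Int  ✓
                Z | Z  ✓

YES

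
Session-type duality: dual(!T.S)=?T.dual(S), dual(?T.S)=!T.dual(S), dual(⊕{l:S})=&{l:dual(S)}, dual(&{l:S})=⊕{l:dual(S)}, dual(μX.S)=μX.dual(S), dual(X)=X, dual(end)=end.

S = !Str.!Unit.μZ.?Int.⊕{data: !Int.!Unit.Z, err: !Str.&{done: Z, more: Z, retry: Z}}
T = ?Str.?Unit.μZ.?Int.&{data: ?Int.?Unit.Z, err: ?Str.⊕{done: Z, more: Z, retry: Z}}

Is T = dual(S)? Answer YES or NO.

NO

!Str | ?Str  ✓
  !Unit | ?Unit  ✓
    μZ | μZ  ✓ (μ self-dual)
      ?Int | ?Int  ✗ same direction on both sides — not dual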